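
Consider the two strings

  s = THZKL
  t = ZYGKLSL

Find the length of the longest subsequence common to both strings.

Pick Z at s[3]=t[1] → K at s[4]=t[4] → L at s[5]=t[7]; all 3 characters appear in both, in order, and the DP table's final entry dp[5][7] is also 3, so no common subsequence is longer.

3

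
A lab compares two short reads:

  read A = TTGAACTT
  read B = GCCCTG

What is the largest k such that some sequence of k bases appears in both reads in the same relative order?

Match G [3,1], C [6,4], T [7,5] — 3 bases in the same relative order in both. dp[8][6] = 3 confirms this is the maximum.

3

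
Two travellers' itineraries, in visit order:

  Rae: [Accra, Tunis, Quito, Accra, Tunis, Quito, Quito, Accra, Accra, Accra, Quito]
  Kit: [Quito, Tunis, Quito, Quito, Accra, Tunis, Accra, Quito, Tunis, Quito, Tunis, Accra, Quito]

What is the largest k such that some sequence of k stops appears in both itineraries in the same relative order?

One common subsequence of length 8: Tunis (Rae #2, Kit #2), Quito (Rae #3, Kit #4), Accra (Rae #4, Kit #5), Tunis (Rae #5, Kit #6), Quito (Rae #6, Kit #8), Quito (Rae #7, Kit #10), Accra (Rae #10, Kit #12), Quito (Rae #11, Kit #13). dp[11][13] = 8 confirms this is the maximum.

8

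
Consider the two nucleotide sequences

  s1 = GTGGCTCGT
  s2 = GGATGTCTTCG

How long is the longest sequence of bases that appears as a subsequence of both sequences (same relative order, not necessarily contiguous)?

Pick G [1,2] → T [2,4] → G [3,5] → C [5,7] → T [6,9] → C [7,10] → G [8,11]; all 7 bases appear in both, in order. Since dp[9][11] = 7, nothing longer is possible.

7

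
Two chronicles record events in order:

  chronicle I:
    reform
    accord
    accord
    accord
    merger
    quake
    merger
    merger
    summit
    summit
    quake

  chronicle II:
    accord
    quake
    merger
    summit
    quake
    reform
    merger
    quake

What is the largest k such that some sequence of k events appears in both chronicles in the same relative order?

Pick accord [2,1] → merger [5,3] → quake [6,5] → merger [8,7] → quake [11,8]; all 5 events appear in both, in order. The LCS DP gives dp[11][8] = 5, so this is optimal.

5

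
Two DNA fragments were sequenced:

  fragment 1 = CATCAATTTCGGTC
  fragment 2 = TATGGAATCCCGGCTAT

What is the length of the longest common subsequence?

Match A at fragment 1[2]=fragment 2[2]; then T at fragment 1[3]=fragment 2[3]; then A at fragment 1[5]=fragment 2[6]; then A at fragment 1[6]=fragment 2[7]; then T at fragment 1[7]=fragment 2[8]; then C at fragment 1[10]=fragment 2[11]; then G at fragment 1[11]=fragment 2[12]; then G at fragment 1[12]=fragment 2[13]; then T at fragment 1[13]=fragment 2[17] — 9 bases in the same relative order in both. The LCS DP gives dp[14][17] = 9, so this is optimal.

9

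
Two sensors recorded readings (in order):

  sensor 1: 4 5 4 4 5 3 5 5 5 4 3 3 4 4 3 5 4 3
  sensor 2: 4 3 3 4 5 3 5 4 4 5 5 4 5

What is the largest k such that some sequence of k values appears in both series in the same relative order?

Pick 4 at sensor 1[1]=sensor 2[1] → 4 at sensor 1[4]=sensor 2[4] → 5 at sensor 1[5]=sensor 2[5] → 3 at sensor 1[6]=sensor 2[6] → 5 at sensor 1[7]=sensor 2[7] → 5 at sensor 1[8]=sensor 2[10] → 5 at sensor 1[9]=sensor 2[11] → 4 at sensor 1[14]=sensor 2[12] → 5 at sensor 1[16]=sensor 2[13]; all 9 values appear in both, in order. Since dp[18][13] = 9, nothing longer is possible.

9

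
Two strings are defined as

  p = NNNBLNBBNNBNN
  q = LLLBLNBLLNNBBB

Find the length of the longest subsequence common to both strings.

7

One common subsequence of length 7: N [3,6] → B [4,7] → L [5,9] → N [6,11] → B [7,12] → B [8,13] → B [11,14]. dp[13][14] = 7 confirms this is the maximum.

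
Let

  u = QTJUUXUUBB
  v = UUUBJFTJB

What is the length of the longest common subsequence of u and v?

5

Let dp[i][j] be the LCS length of the first i characters of u and the first j characters of v. dp[i][j] = dp[i-1][j-1]+1 when the i-th and j-th characters match, else max(dp[i-1][j], dp[i][j-1]).
    ·  U  U  U  B  J  F  T  J  B
 ·  0  0  0  0  0  0  0  0  0  0
 Q  0  0  0  0  0  0  0  0  0  0
 T  0  0  0  0  0  0  0  1  1  1
 J  0  0  0  0  0  1  1  1  2  2
 U  0  1  1  1  1  1  1  1  2  2
 U  0  1  2  2  2  2  2  2  2  2
 X  0  1  2  2  2  2  2  2  2  2
 U  0  1  2  3  3  3  3  3  3  3
 U  0  1  2  3  3  3  3  3  3  3
 B  0  1  2  3  4  4  4  4  4  4
 B  0  1  2  3  4  4  4  4  4  5
dp[10][9] = 5. One LCS (by backtracking along matches): UUUBB.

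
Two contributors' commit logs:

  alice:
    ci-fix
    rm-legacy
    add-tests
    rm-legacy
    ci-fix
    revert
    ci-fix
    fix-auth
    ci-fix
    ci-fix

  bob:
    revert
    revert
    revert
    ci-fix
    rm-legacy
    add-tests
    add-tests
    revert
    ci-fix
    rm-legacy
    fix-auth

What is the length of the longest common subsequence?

6

Match ci-fix (alice #1, bob #4), rm-legacy (alice #2, bob #5), add-tests (alice #3, bob #7), revert (alice #6, bob #8), ci-fix (alice #7, bob #9), fix-auth (alice #8, bob #11) — 6 commits in the same relative order in both. dp[10][11] = 6 confirms this is the maximum.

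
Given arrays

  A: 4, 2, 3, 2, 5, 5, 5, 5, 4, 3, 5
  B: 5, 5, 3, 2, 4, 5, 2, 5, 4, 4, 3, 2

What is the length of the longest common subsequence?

Taking 3 (A #3, B #3); then 2 (A #4, B #4); then 5 (A #5, B #6); then 5 (A #6, B #8); then 4 (A #9, B #10); then 3 (A #10, B #11) gives a common subsequence of length 6, and the DP table's final entry dp[11][12] is also 6, so no common subsequence is longer.

6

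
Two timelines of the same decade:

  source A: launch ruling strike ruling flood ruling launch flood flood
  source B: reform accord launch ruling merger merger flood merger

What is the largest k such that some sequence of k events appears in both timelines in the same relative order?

Pick launch at source A[1]=source B[3], ruling at source A[2]=source B[4], flood at source A[5]=source B[7]; all 3 events appear in both, in order, and the DP table's final entry dp[9][8] is also 3, so no common subsequence is longer.

3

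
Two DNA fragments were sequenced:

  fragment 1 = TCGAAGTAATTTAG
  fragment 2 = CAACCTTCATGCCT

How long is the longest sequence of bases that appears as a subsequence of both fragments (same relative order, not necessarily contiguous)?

Taking C at fragment 1[2]=fragment 2[1]; then A at fragment 1[4]=fragment 2[2]; then A at fragment 1[5]=fragment 2[3]; then T at fragment 1[7]=fragment 2[7]; then A at fragment 1[9]=fragment 2[9]; then T at fragment 1[10]=fragment 2[10]; then T at fragment 1[12]=fragment 2[14] gives a common subsequence of length 7. dp[14][14] = 7 confirms this is the maximum.

7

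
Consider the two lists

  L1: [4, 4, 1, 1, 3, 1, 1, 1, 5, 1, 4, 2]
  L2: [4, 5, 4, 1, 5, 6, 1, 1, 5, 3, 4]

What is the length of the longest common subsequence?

7

Let dp[i][j] be the LCS length of the first i values of L1 and the first j values of L2. dp[i][j] = dp[i-1][j-1]+1 when the i-th and j-th values match, else max(dp[i-1][j], dp[i][j-1]).
    ·  4  5  4  1  5  6  1  1  5  3  4
 ·  0  0  0  0  0  0  0  0  0  0  0  0
 4  0  1  1  1  1  1  1  1  1  1  1  1
 4  0  1  1  2  2  2  2  2  2  2  2  2
 1  0  1  1  2  3  3  3  3  3  3  3  3
 1  0  1  1  2  3  3  3  4  4  4  4  4
 3  0  1  1  2  3  3  3  4  4  4  5  5
 1  0  1  1  2  3  3  3  4  5  5  5  5
 1  0  1  1  2  3  3  3  4  5  5  5  5
 1  0  1  1  2  3  3  3  4  5  5  5  5
 5  0  1  2  2  3  4  4  4  5  6  6  6
 1  0  1  2  2  3  4  4  5  5  6  6  6
 4  0  1  2  3  3  4  4  5  5  6  6  7
 2  0  1  2  3  3  4  4  5  5  6  6  7
dp[12][11] = 7. One LCS (by backtracking along matches): 4, 4, 1, 1, 1, 5, 4.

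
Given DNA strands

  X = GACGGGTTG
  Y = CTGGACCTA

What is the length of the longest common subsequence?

4

Taking G [1,4], A [2,5], C [3,7], T [7,8] gives a common subsequence of length 4. The LCS DP gives dp[9][9] = 4, so this is optimal.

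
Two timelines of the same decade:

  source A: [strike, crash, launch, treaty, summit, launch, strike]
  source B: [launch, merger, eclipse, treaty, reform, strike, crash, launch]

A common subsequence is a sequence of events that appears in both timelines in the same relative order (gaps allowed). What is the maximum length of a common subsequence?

3

Match strike (source A #1, source B #6) → crash (source A #2, source B #7) → launch (source A #6, source B #8) — 3 events in the same relative order in both. Since dp[7][8] = 3, nothing longer is possible.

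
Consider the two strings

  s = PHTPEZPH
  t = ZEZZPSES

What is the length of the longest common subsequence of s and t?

3

Let dp[i][j] be the LCS length of the first i characters of s and the first j characters of t. dp[i][j] = dp[i-1][j-1]+1 when the i-th and j-th characters match, else max(dp[i-1][j], dp[i][j-1]).
    ·  Z  E  Z  Z  P  S  E  S
 ·  0  0  0  0  0  0  0  0  0
 P  0  0  0  0  0  1  1  1  1
 H  0  0  0  0  0  1  1  1  1
 T  0  0  0  0  0  1  1  1  1
 P  0  0  0  0  0  1  1  1  1
 E  0  0  1  1  1  1  1  2  2
 Z  0  1  1  2  2  2  2  2  2
 P  0  1  1  2  2  3  3  3  3
 H  0  1  1  2  2  3  3  3  3
dp[8][8] = 3. One LCS (by backtracking along matches): EZP.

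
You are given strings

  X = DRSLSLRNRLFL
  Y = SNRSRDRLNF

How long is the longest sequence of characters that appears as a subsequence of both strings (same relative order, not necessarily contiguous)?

Let dp[i][j] be the LCS length of the first i characters of X and the first j characters of Y. dp[i][j] = dp[i-1][j-1]+1 when the i-th and j-th characters match, else max(dp[i-1][j], dp[i][j-1]).
    ·  S  N  R  S  R  D  R  L  N  F
 ·  0  0  0  0  0  0  0  0  0  0  0
 D  0  0  0  0  0  0  1  1  1  1  1
 R  0  0  0  1  1  1  1  2  2  2  2
 S  0  1  1  1  2  2  2  2  2  2  2
 L  0  1  1  1  2  2  2  2  3  3  3
 S  0  1  1  1  2  2  2  2  3  3  3
 L  0  1  1  1  2  2  2  2  3  3  3
 R  0  1  1  2  2  3  3  3  3  3  3
 N  0  1  2  2  2  3  3  3  3  4  4
 R  0  1  2  3  3  3  3  4  4  4  4
 L  0  1  2  3  3  3  3  4  5  5  5
 F  0  1  2  3  3  3  3  4  5  5  6
 L  0  1  2  3  3  3  3  4  5  5  6
dp[12][10] = 6. One LCS (by backtracking along matches): RSRRLF.

6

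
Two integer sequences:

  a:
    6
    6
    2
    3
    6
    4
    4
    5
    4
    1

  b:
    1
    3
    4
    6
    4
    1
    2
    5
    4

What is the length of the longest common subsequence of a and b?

5

Pick 3 [4,2], 6 [5,4], 4 [6,5], 5 [8,8], 4 [9,9]; all 5 values appear in both, in order. Since dp[10][9] = 5, nothing longer is possible.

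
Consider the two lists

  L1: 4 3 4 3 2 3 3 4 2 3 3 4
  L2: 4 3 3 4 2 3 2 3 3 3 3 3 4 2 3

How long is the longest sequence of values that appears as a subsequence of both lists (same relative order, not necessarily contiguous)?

Match 4 [1,1]; then 3 [2,3]; then 4 [3,4]; then 3 [4,6]; then 2 [5,7]; then 3 [6,11]; then 3 [7,12]; then 4 [8,13]; then 2 [9,14]; then 3 [11,15] — 10 values in the same relative order in both. dp[12][15] = 10 confirms this is the maximum.

10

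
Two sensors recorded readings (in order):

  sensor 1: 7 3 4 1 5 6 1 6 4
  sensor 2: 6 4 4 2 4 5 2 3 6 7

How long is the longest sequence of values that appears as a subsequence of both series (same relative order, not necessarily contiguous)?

Let dp[i][j] be the LCS length of the first i values of sensor 1 and the first j values of sensor 2. dp[i][j] = dp[i-1][j-1]+1 when the i-th and j-th values match, else max(dp[i-1][j], dp[i][j-1]).
    ·  6  4  4  2  4  5  2  3  6  7
 ·  0  0  0  0  0  0  0  0  0  0  0
 7  0  0  0  0  0  0  0  0  0  0  1
 3  0  0  0  0  0  0  0  0  1  1  1
 4  0  0  1  1  1  1  1  1  1  1  1
 1  0  0  1  1  1  1  1  1  1  1  1
 5  0  0  1  1  1  1  2  2  2  2  2
 6  0  1  1  1  1  1  2  2  2  3  3
 1  0  1  1  1  1  1  2  2  2  3  3
 6  0  1  1  1  1  1  2  2  2  3  3
 4  0  1  2  2  2  2  2  2  2  3  3
dp[9][10] = 3. One LCS (by backtracking along matches): 4, 5, 6.

3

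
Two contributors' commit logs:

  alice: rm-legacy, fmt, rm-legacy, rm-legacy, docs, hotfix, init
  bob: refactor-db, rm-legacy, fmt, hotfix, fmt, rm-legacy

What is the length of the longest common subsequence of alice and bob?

3

Taking rm-legacy at alice[1]=bob[2]; then fmt at alice[2]=bob[5]; then rm-legacy at alice[4]=bob[6] gives a common subsequence of length 3. Since dp[7][6] = 3, nothing longer is possible.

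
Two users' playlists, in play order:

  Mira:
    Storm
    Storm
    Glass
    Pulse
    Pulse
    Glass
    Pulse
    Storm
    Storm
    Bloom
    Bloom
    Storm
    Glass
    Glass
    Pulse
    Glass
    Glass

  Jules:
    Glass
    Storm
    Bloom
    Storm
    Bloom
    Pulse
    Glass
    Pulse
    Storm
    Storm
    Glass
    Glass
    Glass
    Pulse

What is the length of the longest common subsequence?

10

One common subsequence of length 10: Storm (Mira #1, Jules #2), Storm (Mira #2, Jules #4), Pulse (Mira #5, Jules #6), Glass (Mira #6, Jules #7), Pulse (Mira #7, Jules #8), Storm (Mira #8, Jules #9), Storm (Mira #9, Jules #10), Glass (Mira #13, Jules #12), Glass (Mira #14, Jules #13), Pulse (Mira #15, Jules #14), and the DP table's final entry dp[17][14] is also 10, so no common subsequence is longer.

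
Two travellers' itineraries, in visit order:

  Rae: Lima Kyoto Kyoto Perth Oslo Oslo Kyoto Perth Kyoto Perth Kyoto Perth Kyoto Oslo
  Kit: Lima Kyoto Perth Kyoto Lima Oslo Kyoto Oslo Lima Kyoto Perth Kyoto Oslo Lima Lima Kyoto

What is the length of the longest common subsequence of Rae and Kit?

Match Lima at Rae[1]=Kit[1], then Kyoto at Rae[2]=Kit[2], then Kyoto at Rae[3]=Kit[4], then Oslo at Rae[5]=Kit[6], then Oslo at Rae[6]=Kit[8], then Kyoto at Rae[7]=Kit[10], then Perth at Rae[8]=Kit[11], then Kyoto at Rae[9]=Kit[12], then Kyoto at Rae[13]=Kit[16] — 9 stops in the same relative order in both. dp[14][16] = 9 confirms this is the maximum.

9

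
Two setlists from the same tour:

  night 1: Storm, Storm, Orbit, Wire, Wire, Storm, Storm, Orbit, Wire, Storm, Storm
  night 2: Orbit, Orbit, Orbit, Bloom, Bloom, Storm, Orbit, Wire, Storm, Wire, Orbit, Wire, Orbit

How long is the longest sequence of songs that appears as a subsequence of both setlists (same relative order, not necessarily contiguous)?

6

One common subsequence of length 6: Storm [2,6], then Orbit [3,7], then Wire [4,8], then Wire [5,10], then Orbit [8,11], then Wire [9,12]. Since dp[11][13] = 6, nothing longer is possible.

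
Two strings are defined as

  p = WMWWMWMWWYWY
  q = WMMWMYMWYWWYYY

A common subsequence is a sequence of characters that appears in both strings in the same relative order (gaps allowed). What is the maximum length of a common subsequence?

One common subsequence of length 9: W at p[1]=q[1]; then M at p[2]=q[3]; then W at p[3]=q[4]; then M at p[5]=q[7]; then W at p[6]=q[8]; then W at p[8]=q[10]; then W at p[9]=q[11]; then Y at p[10]=q[13]; then Y at p[12]=q[14]. Since dp[12][14] = 9, nothing longer is possible.

9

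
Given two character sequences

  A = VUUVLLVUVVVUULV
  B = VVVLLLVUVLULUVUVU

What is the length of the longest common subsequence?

Match V at A[1]=B[2], V at A[4]=B[3], L at A[5]=B[5], L at A[6]=B[6], V at A[7]=B[7], U at A[8]=B[8], V at A[9]=B[9], V at A[10]=B[14], V at A[11]=B[16], U at A[13]=B[17] — 10 characters in the same relative order in both. The LCS DP gives dp[15][17] = 10, so this is optimal.

10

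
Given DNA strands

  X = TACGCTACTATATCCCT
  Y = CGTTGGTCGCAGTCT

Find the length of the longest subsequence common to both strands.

One common subsequence of length 9: C [3,1]; then G [4,2]; then T [6,3]; then T [9,4]; then T [11,7]; then A [12,11]; then T [13,13]; then C [16,14]; then T [17,15]. dp[17][15] = 9 confirms this is the maximum.

9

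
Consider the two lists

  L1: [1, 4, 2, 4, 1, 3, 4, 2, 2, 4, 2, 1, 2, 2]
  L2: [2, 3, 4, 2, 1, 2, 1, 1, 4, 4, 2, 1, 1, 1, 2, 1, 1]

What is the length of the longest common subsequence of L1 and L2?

One common subsequence of length 9: 2 [3,1], 3 [6,2], 4 [7,3], 2 [8,4], 2 [9,6], 4 [10,10], 2 [11,11], 1 [12,14], 2 [13,15]. Since dp[14][17] = 9, nothing longer is possible.

9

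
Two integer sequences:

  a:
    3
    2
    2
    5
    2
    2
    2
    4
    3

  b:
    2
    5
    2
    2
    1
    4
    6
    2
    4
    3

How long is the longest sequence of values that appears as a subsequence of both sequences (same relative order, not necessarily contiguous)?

7

Let dp[i][j] be the LCS length of the first i values of a and the first j values of b. dp[i][j] = dp[i-1][j-1]+1 when the i-th and j-th values match, else max(dp[i-1][j], dp[i][j-1]).
    ·  2  5  2  2  1  4  6  2  4  3
 ·  0  0  0  0  0  0  0  0  0  0  0
 3  0  0  0  0  0  0  0  0  0  0  1
 2  0  1  1  1  1  1  1  1  1  1  1
 2  0  1  1  2  2  2  2  2  2  2  2
 5  0  1  2  2  2  2  2  2  2  2  2
 2  0  1  2  3  3  3  3  3  3  3  3
 2  0  1  2  3  4  4  4  4  4  4  4
 2  0  1  2  3  4  4  4  4  5  5  5
 4  0  1  2  3  4  4  5  5  5  6  6
 3  0  1  2  3  4  4  5  5  5  6  7
dp[9][10] = 7. One LCS (by backtracking along matches): 2, 5, 2, 2, 2, 4, 3.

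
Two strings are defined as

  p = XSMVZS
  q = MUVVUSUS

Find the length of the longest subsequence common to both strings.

Let dp[i][j] be the LCS length of the first i characters of p and the first j characters of q. dp[i][j] = dp[i-1][j-1]+1 when the i-th and j-th characters match, else max(dp[i-1][j], dp[i][j-1]).
    ·  M  U  V  V  U  S  U  S
 ·  0  0  0  0  0  0  0  0  0
 X  0  0  0  0  0  0  0  0  0
 S  0  0  0  0  0  0  1  1  1
 M  0  1  1  1  1  1  1  1  1
 V  0  1  1  2  2  2  2  2  2
 Z  0  1  1  2  2  2  2  2  2
 S  0  1  1  2  2  2  3  3  3
dp[6][8] = 3. One LCS (by backtracking along matches): MVS.

3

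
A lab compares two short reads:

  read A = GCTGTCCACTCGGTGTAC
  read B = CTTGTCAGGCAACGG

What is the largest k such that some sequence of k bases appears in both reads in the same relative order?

Pick C (read A #2, read B #1), T (read A #3, read B #3), G (read A #4, read B #4), T (read A #5, read B #5), C (read A #6, read B #6), C (read A #7, read B #10), A (read A #8, read B #12), C (read A #11, read B #13), G (read A #13, read B #14), G (read A #15, read B #15); all 10 bases appear in both, in order, and the DP table's final entry dp[18][15] is also 10, so no common subsequence is longer.

10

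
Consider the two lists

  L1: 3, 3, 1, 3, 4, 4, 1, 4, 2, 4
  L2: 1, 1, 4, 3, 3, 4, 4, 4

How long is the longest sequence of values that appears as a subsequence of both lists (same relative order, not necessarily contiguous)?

Match 3 [2,4]; then 3 [4,5]; then 4 [6,6]; then 4 [8,7]; then 4 [10,8] — 5 values in the same relative order in both, and the DP table's final entry dp[10][8] is also 5, so no common subsequence is longer.

5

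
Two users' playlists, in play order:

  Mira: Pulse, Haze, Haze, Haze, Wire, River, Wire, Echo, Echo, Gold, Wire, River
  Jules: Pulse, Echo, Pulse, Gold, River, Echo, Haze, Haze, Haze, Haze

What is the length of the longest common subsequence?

4

Taking Pulse (Mira #1, Jules #3), Haze (Mira #2, Jules #8), Haze (Mira #3, Jules #9), Haze (Mira #4, Jules #10) gives a common subsequence of length 4. The LCS DP gives dp[12][10] = 4, so this is optimal.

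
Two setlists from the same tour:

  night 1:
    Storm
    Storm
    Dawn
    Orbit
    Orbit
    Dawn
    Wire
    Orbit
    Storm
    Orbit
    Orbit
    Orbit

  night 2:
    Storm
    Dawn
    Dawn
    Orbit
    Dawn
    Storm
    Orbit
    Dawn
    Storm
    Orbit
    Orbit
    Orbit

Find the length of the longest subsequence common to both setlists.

9

Pick Storm [1,1], Dawn [3,3], Orbit [4,4], Orbit [5,7], Dawn [6,8], Storm [9,9], Orbit [10,10], Orbit [11,11], Orbit [12,12]; all 9 songs appear in both, in order, and the DP table's final entry dp[12][12] is also 9, so no common subsequence is longer.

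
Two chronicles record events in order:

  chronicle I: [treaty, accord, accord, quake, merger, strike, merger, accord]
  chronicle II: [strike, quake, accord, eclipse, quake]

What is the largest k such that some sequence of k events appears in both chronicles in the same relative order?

2

One common subsequence of length 2: accord at chronicle I[2]=chronicle II[3]; then quake at chronicle I[4]=chronicle II[5]. dp[8][5] = 2 confirms this is the maximum.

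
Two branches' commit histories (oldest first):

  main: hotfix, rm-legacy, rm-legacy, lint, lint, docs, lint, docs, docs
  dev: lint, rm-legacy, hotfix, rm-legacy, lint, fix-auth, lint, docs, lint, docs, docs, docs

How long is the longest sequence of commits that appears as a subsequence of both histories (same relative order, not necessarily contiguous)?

Taking hotfix at main[1]=dev[3], then rm-legacy at main[3]=dev[4], then lint at main[4]=dev[5], then lint at main[5]=dev[7], then docs at main[6]=dev[8], then lint at main[7]=dev[9], then docs at main[8]=dev[11], then docs at main[9]=dev[12] gives a common subsequence of length 8, and the DP table's final entry dp[9][12] is also 8, so no common subsequence is longer.

8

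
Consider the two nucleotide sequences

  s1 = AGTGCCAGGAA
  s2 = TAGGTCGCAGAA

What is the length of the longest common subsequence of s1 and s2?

Let dp[i][j] be the LCS length of the first i bases of s1 and the first j bases of s2. dp[i][j] = dp[i-1][j-1]+1 when the i-th and j-th bases match, else max(dp[i-1][j], dp[i][j-1]).
    ·  T  A  G  G  T  C  G  C  A  G  A  A
 ·  0  0  0  0  0  0  0  0  0  0  0  0  0
 A  0  0  1  1  1  1  1  1  1  1  1  1  1
 G  0  0  1  2  2  2  2  2  2  2  2  2  2
 T  0  1  1  2  2  3  3  3  3  3  3  3  3
 G  0  1  1  2  3  3  3  4  4  4  4  4  4
 C  0  1  1  2  3  3  4  4  5  5  5  5  5
 C  0  1  1  2  3  3  4  4  5  5  5  5  5
 A  0  1  2  2  3  3  4  4  5  6  6  6  6
 G  0  1  2  3  3  3  4  5  5  6  7  7  7
 G  0  1  2  3  4  4  4  5  5  6  7  7  7
 A  0  1  2  3  4  4  4  5  5  6  7  8  8
 A  0  1  2  3  4  4  4  5  5  6  7  8  9
dp[11][12] = 9. One LCS (by backtracking along matches): AGTGCAGAA.

9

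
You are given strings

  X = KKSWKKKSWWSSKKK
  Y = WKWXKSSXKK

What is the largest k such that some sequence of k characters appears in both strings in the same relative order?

One common subsequence of length 7: K (X #2, Y #2), W (X #4, Y #3), K (X #7, Y #5), S (X #8, Y #6), S (X #11, Y #7), K (X #14, Y #9), K (X #15, Y #10). Since dp[15][10] = 7, nothing longer is possible.

7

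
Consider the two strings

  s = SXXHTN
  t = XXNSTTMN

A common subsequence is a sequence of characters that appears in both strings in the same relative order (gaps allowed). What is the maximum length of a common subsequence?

4

Let dp[i][j] be the LCS length of the first i characters of s and the first j characters of t. dp[i][j] = dp[i-1][j-1]+1 when the i-th and j-th characters match, else max(dp[i-1][j], dp[i][j-1]).
    ·  X  X  N  S  T  T  M  N
 ·  0  0  0  0  0  0  0  0  0
 S  0  0  0  0  1  1  1  1  1
 X  0  1  1  1  1  1  1  1  1
 X  0  1  2  2  2  2  2  2  2
 H  0  1  2  2  2  2  2  2  2
 T  0  1  2  2  2  3  3  3  3
 N  0  1  2  3  3  3  3  3  4
dp[6][8] = 4. One LCS (by backtracking along matches): XXTN.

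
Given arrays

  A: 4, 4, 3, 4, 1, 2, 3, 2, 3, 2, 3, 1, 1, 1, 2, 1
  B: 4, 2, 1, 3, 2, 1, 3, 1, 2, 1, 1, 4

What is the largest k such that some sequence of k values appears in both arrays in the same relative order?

8

Match 4 at A[1]=B[1], then 1 at A[5]=B[3], then 3 at A[7]=B[4], then 2 at A[8]=B[5], then 3 at A[9]=B[7], then 2 at A[10]=B[9], then 1 at A[12]=B[10], then 1 at A[13]=B[11] — 8 values in the same relative order in both. dp[16][12] = 8 confirms this is the maximum.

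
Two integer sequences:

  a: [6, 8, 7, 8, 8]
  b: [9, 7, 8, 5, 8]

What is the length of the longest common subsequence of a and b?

3

Pick 7 [3,2] → 8 [4,3] → 8 [5,5]; all 3 values appear in both, in order. dp[5][5] = 3 confirms this is the maximum.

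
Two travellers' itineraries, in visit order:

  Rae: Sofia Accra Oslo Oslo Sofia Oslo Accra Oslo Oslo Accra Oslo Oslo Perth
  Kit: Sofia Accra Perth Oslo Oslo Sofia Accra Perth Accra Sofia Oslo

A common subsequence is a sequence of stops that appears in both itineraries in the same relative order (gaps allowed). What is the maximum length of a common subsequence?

8

Taking Sofia (Rae #1, Kit #1) → Accra (Rae #2, Kit #2) → Oslo (Rae #3, Kit #4) → Oslo (Rae #4, Kit #5) → Sofia (Rae #5, Kit #6) → Accra (Rae #7, Kit #7) → Accra (Rae #10, Kit #9) → Oslo (Rae #12, Kit #11) gives a common subsequence of length 8, and the DP table's final entry dp[13][11] is also 8, so no common subsequence is longer.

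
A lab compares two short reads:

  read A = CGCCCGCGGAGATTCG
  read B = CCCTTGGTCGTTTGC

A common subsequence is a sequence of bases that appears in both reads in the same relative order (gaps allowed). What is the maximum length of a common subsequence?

9

One common subsequence of length 9: C [1,1], then C [3,2], then C [4,3], then G [6,7], then C [7,9], then G [8,10], then T [13,12], then T [14,13], then C [15,15]. The LCS DP gives dp[16][15] = 9, so this is optimal.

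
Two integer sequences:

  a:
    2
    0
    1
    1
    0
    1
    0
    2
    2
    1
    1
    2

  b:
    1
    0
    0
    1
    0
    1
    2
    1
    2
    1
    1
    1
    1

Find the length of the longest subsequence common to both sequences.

8

Match 0 (a #2, b #3); then 1 (a #4, b #4); then 0 (a #5, b #5); then 1 (a #6, b #6); then 2 (a #8, b #7); then 2 (a #9, b #9); then 1 (a #10, b #12); then 1 (a #11, b #13) — 8 values in the same relative order in both. Since dp[12][13] = 8, nothing longer is possible.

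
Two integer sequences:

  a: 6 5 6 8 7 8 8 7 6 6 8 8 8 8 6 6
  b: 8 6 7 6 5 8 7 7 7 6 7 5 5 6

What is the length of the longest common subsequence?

7

Taking 6 (a #1, b #4), then 5 (a #2, b #5), then 8 (a #4, b #6), then 7 (a #5, b #8), then 7 (a #8, b #9), then 6 (a #9, b #10), then 6 (a #16, b #14) gives a common subsequence of length 7, and the DP table's final entry dp[16][14] is also 7, so no common subsequence is longer.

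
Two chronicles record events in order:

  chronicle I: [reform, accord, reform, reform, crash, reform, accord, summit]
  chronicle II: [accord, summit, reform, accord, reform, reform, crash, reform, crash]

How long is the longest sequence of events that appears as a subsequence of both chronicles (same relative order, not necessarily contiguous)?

One common subsequence of length 6: reform [1,3], then accord [2,4], then reform [3,5], then reform [4,6], then crash [5,7], then reform [6,8]. The LCS DP gives dp[8][9] = 6, so this is optimal.

6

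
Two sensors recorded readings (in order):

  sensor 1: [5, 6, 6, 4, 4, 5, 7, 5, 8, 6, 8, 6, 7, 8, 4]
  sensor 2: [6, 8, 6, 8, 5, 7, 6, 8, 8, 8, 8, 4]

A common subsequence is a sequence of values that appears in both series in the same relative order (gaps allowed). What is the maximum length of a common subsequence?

8

Match 6 at sensor 1[2]=sensor 2[1]; then 6 at sensor 1[3]=sensor 2[3]; then 5 at sensor 1[6]=sensor 2[5]; then 7 at sensor 1[7]=sensor 2[6]; then 8 at sensor 1[9]=sensor 2[9]; then 8 at sensor 1[11]=sensor 2[10]; then 8 at sensor 1[14]=sensor 2[11]; then 4 at sensor 1[15]=sensor 2[12] — 8 values in the same relative order in both, and the DP table's final entry dp[15][12] is also 8, so no common subsequence is longer.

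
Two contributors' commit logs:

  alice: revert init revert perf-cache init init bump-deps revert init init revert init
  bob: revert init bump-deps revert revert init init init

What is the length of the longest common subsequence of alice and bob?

One common subsequence of length 7: revert at alice[1]=bob[1], then init at alice[2]=bob[2], then revert at alice[3]=bob[4], then revert at alice[8]=bob[5], then init at alice[9]=bob[6], then init at alice[10]=bob[7], then init at alice[12]=bob[8]. dp[12][8] = 7 confirms this is the maximum.

7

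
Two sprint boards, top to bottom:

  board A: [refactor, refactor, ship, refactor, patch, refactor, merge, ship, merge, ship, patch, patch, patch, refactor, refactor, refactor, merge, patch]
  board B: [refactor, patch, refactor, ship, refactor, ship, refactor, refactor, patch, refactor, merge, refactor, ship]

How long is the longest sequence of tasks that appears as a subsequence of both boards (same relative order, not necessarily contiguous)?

One common subsequence of length 9: refactor (board A #1, board B #1) → refactor (board A #2, board B #3) → ship (board A #3, board B #4) → refactor (board A #6, board B #5) → ship (board A #10, board B #6) → refactor (board A #14, board B #7) → refactor (board A #15, board B #8) → refactor (board A #16, board B #10) → merge (board A #17, board B #11). Since dp[18][13] = 9, nothing longer is possible.

9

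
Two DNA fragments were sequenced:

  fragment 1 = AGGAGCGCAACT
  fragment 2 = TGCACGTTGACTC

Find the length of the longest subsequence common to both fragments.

7

Pick G at fragment 1[2]=fragment 2[2], then A at fragment 1[4]=fragment 2[4], then G at fragment 1[5]=fragment 2[6], then G at fragment 1[7]=fragment 2[9], then A at fragment 1[10]=fragment 2[10], then C at fragment 1[11]=fragment 2[11], then T at fragment 1[12]=fragment 2[12]; all 7 bases appear in both, in order. The LCS DP gives dp[12][13] = 7, so this is optimal.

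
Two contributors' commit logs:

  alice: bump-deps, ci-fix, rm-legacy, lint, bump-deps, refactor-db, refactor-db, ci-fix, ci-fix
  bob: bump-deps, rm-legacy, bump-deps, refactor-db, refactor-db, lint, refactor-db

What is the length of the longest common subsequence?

5

One common subsequence of length 5: bump-deps [1,1] → rm-legacy [3,2] → bump-deps [5,3] → refactor-db [6,5] → refactor-db [7,7]. The LCS DP gives dp[9][7] = 5, so this is optimal.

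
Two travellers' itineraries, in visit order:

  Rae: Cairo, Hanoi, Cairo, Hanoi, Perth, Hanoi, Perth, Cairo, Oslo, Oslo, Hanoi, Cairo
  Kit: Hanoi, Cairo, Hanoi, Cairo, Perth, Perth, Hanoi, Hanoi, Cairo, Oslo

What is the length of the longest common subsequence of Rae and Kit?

One common subsequence of length 7: Cairo (Rae #1, Kit #2), Hanoi (Rae #2, Kit #3), Cairo (Rae #3, Kit #4), Hanoi (Rae #4, Kit #7), Hanoi (Rae #6, Kit #8), Cairo (Rae #8, Kit #9), Oslo (Rae #10, Kit #10). The LCS DP gives dp[12][10] = 7, so this is optimal.

7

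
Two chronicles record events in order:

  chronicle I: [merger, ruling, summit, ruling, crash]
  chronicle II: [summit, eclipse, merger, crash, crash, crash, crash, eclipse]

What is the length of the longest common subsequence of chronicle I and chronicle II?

2

Taking merger (chronicle I #1, chronicle II #3), crash (chronicle I #5, chronicle II #7) gives a common subsequence of length 2, and the DP table's final entry dp[5][8] is also 2, so no common subsequence is longer.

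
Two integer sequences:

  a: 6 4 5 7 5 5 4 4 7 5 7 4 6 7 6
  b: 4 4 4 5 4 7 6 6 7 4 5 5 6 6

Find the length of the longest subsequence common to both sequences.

8

Taking 4 (a #2, b #3) → 5 (a #6, b #4) → 4 (a #8, b #5) → 7 (a #9, b #6) → 7 (a #11, b #9) → 4 (a #12, b #10) → 6 (a #13, b #13) → 6 (a #15, b #14) gives a common subsequence of length 8. The LCS DP gives dp[15][14] = 8, so this is optimal.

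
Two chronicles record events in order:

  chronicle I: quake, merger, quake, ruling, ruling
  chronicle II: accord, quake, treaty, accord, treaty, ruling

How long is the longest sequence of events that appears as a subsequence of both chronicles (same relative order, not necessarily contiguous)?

Match quake at chronicle I[1]=chronicle II[2] → ruling at chronicle I[5]=chronicle II[6] — 2 events in the same relative order in both. dp[5][6] = 2 confirms this is the maximum.

2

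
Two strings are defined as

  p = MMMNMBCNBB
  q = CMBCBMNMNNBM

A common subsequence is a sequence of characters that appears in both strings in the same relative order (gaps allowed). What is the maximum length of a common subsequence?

Match M at p[1]=q[2]; then M at p[2]=q[6]; then M at p[3]=q[8]; then N at p[4]=q[9]; then N at p[8]=q[10]; then B at p[9]=q[11] — 6 characters in the same relative order in both. dp[10][12] = 6 confirms this is the maximum.

6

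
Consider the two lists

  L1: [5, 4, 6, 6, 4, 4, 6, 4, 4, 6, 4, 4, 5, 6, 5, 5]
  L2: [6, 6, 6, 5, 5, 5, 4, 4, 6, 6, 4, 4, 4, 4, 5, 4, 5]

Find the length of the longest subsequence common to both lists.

11

One common subsequence of length 11: 6 [3,2]; then 6 [4,3]; then 4 [5,7]; then 4 [6,8]; then 6 [7,10]; then 4 [8,11]; then 4 [9,12]; then 4 [11,13]; then 4 [12,14]; then 5 [13,15]; then 5 [16,17]. Since dp[16][17] = 11, nothing longer is possible.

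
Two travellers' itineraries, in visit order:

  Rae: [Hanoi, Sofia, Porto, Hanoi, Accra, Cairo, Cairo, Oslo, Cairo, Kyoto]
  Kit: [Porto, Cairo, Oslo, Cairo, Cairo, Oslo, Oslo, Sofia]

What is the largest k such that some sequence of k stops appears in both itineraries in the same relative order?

4

Pick Porto [3,1], Cairo [6,4], Cairo [7,5], Oslo [8,7]; all 4 stops appear in both, in order. dp[10][8] = 4 confirms this is the maximum.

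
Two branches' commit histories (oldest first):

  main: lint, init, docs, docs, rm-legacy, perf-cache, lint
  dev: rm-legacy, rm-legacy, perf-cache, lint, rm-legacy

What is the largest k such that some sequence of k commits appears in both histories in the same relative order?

Taking rm-legacy (main #5, dev #2), perf-cache (main #6, dev #3), lint (main #7, dev #4) gives a common subsequence of length 3. The LCS DP gives dp[7][5] = 3, so this is optimal.

3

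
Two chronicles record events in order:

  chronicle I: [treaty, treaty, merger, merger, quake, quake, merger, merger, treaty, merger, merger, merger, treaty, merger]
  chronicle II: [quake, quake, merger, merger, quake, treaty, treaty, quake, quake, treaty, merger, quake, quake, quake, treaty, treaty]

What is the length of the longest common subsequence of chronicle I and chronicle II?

7

Match treaty (chronicle I #1, chronicle II #7), treaty (chronicle I #2, chronicle II #10), merger (chronicle I #3, chronicle II #11), quake (chronicle I #5, chronicle II #13), quake (chronicle I #6, chronicle II #14), treaty (chronicle I #9, chronicle II #15), treaty (chronicle I #13, chronicle II #16) — 7 events in the same relative order in both. Since dp[14][16] = 7, nothing longer is possible.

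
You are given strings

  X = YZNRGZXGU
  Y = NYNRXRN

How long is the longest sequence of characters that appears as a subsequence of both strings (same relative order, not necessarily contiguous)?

4

Let dp[i][j] be the LCS length of the first i characters of X and the first j characters of Y. dp[i][j] = dp[i-1][j-1]+1 when the i-th and j-th characters match, else max(dp[i-1][j], dp[i][j-1]).
    ·  N  Y  N  R  X  R  N
 ·  0  0  0  0  0  0  0  0
 Y  0  0  1  1  1  1  1  1
 Z  0  0  1  1  1  1  1  1
 N  0  1  1  2  2  2  2  2
 R  0  1  1  2  3  3  3  3
 G  0  1  1  2  3  3  3  3
 Z  0  1  1  2  3  3  3  3
 X  0  1  1  2  3  4  4  4
 G  0  1  1  2  3  4  4  4
 U  0  1  1  2  3  4  4  4
dp[9][7] = 4. One LCS (by backtracking along matches): YNRX.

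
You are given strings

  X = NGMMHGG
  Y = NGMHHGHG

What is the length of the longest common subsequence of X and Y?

One common subsequence of length 6: N (X #1, Y #1); then G (X #2, Y #2); then M (X #3, Y #3); then H (X #5, Y #5); then G (X #6, Y #6); then G (X #7, Y #8). dp[7][8] = 6 confirms this is the maximum.

6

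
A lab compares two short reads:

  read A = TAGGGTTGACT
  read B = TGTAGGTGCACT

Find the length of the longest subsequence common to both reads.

9

Let dp[i][j] be the LCS length of the first i bases of read A and the first j bases of read B. dp[i][j] = dp[i-1][j-1]+1 when the i-th and j-th bases match, else max(dp[i-1][j], dp[i][j-1]).
    ·  T  G  T  A  G  G  T  G  C  A  C  T
 ·  0  0  0  0  0  0  0  0  0  0  0  0  0
 T  0  1  1  1  1  1  1  1  1  1  1  1  1
 A  0  1  1  1  2  2  2  2  2  2  2  2  2
 G  0  1  2  2  2  3  3  3  3  3  3  3  3
 G  0  1  2  2  2  3  4  4  4  4  4  4  4
 G  0  1  2  2  2  3  4  4  5  5  5  5  5
 T  0  1  2  3  3  3  4  5  5  5  5  5  6
 T  0  1  2  3  3  3  4  5  5  5  5  5  6
 G  0  1  2  3  3  4  4  5  6  6  6  6  6
 A  0  1  2  3  4  4  4  5  6  6  7  7  7
 C  0  1  2  3  4  4  4  5  6  7  7  8  8
 T  0  1  2  3  4  4  4  5  6  7  7  8  9
dp[11][12] = 9. One LCS (by backtracking along matches): TAGGTGACT.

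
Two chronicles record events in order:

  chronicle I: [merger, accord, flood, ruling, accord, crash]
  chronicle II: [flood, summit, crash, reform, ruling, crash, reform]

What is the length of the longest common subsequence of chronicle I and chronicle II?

Taking flood at chronicle I[3]=chronicle II[1]; then ruling at chronicle I[4]=chronicle II[5]; then crash at chronicle I[6]=chronicle II[6] gives a common subsequence of length 3, and the DP table's final entry dp[6][7] is also 3, so no common subsequence is longer.

3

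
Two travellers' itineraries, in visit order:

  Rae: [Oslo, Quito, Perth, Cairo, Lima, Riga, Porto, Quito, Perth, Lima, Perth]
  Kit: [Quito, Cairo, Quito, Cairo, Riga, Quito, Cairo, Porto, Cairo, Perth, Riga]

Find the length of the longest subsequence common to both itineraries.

5

Match Quito [2,3]; then Cairo [4,4]; then Riga [6,5]; then Porto [7,8]; then Perth [9,10] — 5 stops in the same relative order in both. Since dp[11][11] = 5, nothing longer is possible.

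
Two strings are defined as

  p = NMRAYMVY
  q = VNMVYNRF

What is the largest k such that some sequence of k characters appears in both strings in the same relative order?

Let dp[i][j] be the LCS length of the first i characters of p and the first j characters of q. dp[i][j] = dp[i-1][j-1]+1 when the i-th and j-th characters match, else max(dp[i-1][j], dp[i][j-1]).
    ·  V  N  M  V  Y  N  R  F
 ·  0  0  0  0  0  0  0  0  0
 N  0  0  1  1  1  1  1  1  1
 M  0  0  1  2  2  2  2  2  2
 R  0  0  1  2  2  2  2  3  3
 A  0  0  1  2  2  2  2  3  3
 Y  0  0  1  2  2  3  3  3  3
 M  0  0  1  2  2  3  3  3  3
 V  0  1  1  2  3  3  3  3  3
 Y  0  1  1  2  3  4  4  4  4
dp[8][8] = 4. One LCS (by backtracking along matches): NMVY.

4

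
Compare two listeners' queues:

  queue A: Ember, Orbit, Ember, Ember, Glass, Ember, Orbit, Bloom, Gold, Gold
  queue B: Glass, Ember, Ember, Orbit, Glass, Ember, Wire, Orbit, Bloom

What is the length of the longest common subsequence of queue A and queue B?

6

Pick Ember (queue A #1, queue B #3), Orbit (queue A #2, queue B #4), Glass (queue A #5, queue B #5), Ember (queue A #6, queue B #6), Orbit (queue A #7, queue B #8), Bloom (queue A #8, queue B #9); all 6 songs appear in both, in order. Since dp[10][9] = 6, nothing longer is possible.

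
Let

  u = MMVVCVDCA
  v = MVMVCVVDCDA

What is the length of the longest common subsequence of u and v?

Let dp[i][j] be the LCS length of the first i characters of u and the first j characters of v. dp[i][j] = dp[i-1][j-1]+1 when the i-th and j-th characters match, else max(dp[i-1][j], dp[i][j-1]).
    ·  M  V  M  V  C  V  V  D  C  D  A
 ·  0  0  0  0  0  0  0  0  0  0  0  0
 M  0  1  1  1  1  1  1  1  1  1  1  1
 M  0  1  1  2  2  2  2  2  2  2  2  2
 V  0  1  2  2  3  3  3  3  3  3  3  3
 V  0  1  2  2  3  3  4  4  4  4  4  4
 C  0  1  2  2  3  4  4  4  4  5  5  5
 V  0  1  2  2  3  4  5  5  5  5  5  5
 D  0  1  2  2  3  4  5  5  6  6  6  6
 C  0  1  2  2  3  4  5  5  6  7  7  7
 A  0  1  2  2  3  4  5  5  6  7  7  8
dp[9][11] = 8. One LCS (by backtracking along matches): MMVVVDCA.

8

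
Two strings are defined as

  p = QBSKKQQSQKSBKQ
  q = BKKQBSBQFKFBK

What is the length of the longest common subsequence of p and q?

9

Taking B [2,1], K [4,2], K [5,3], Q [6,4], S [8,6], Q [9,8], K [10,10], B [12,12], K [13,13] gives a common subsequence of length 9. dp[14][13] = 9 confirms this is the maximum.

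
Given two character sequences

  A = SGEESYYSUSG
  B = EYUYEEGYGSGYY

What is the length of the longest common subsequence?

5

Taking E at A[3]=B[5]; then E at A[4]=B[6]; then S at A[5]=B[10]; then Y at A[6]=B[12]; then Y at A[7]=B[13] gives a common subsequence of length 5, and the DP table's final entry dp[11][13] is also 5, so no common subsequence is longer.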